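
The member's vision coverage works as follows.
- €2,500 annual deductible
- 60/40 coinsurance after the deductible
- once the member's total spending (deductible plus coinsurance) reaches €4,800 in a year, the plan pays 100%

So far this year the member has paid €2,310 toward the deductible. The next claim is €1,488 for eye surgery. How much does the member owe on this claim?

€2,310 of the €2,500 deductible is already met, leaving €190.
After the €190 deductible portion, €1,488 − €190 = €1,298 is subject to coinsurance.
40% of €1,298 = €519.20 falls to the member.
So the member owes €190 + €519.20 = €709.20 before any cap.
Year-to-date out-of-pocket becomes €2,310 + €709.20 = €3,019.20, still under the €4,800 maximum, so no cap applies.

€709.20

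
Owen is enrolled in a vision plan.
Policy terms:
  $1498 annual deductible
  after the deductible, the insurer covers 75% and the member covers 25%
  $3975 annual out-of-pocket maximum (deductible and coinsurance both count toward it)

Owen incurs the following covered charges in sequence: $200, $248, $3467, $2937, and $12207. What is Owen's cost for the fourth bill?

$734.25

#1 ($200): all of it applies to the deductible. Member owes $200 (running OOP $200).
#2 ($248): all of it applies to the deductible. Member owes $248 (running OOP $448).
#3 ($3467): $1050 to deductible, leaving $2417; coinsurance $2417 × 25% = $604.25. Member owes $1654.25 (running OOP $2102.25).
#4 ($2937): deductible met; 25% of $2937 = $734.25. Member owes $734.25 (running OOP $2836.50).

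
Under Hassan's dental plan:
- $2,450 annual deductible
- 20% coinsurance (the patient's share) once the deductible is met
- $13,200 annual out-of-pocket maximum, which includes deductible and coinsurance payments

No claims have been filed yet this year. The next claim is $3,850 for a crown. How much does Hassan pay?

$2,730

Nothing has been paid toward the $2,450 deductible, so the first $2,450 of this charge is applied there.
That leaves $3,850 − $2,450 = $1,400 for coinsurance.
20% of $1,400 = $280 falls to the patient.
So the patient owes $2,450 + $280 = $2,730 before any cap.
Year-to-date out-of-pocket becomes $0 + $2,730 = $2,730, still under the $13,200 maximum, so no cap applies.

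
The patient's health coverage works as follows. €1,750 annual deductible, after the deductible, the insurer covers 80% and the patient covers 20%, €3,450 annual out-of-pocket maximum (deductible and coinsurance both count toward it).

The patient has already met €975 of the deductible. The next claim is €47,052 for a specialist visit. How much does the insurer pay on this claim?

Remaining deductible: €1,750 − €975 = €775.
After the €775 deductible portion, €47,052 − €775 = €46,277 is subject to coinsurance.
Coinsurance: €46,277 × 20% = €9,255.40.
That puts the patient's cost at €775 + €9,255.40 = €10,030.40 before any cap.
Year-to-date out-of-pocket would reach €975 + €10,030.40 = €11,005.40, above the €3,450 maximum, so the patient pays only €3,450 − €975 = €2,475.
The plan picks up €47,052 − €2,475 = €44,577.

€44,577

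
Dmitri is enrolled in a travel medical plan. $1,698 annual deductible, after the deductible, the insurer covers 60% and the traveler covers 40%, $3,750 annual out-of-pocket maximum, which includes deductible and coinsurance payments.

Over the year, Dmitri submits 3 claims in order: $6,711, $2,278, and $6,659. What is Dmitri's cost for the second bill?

Claim 1 — $6,711: deductible takes $1,698, $5,013 remains; coinsurance $5,013 × 40% = $2,005.20. Traveler pays $3,703.20; OOP now $3,703.20.
Claim 2 — $2,278: deductible already satisfied, so traveler's share is 40% × $2,278 = $911.20. Adding that to $3,703.20 gives $4,614.40, past the $3,750 cap; traveler pays only $3,750 − $3,703.20 = $46.80.

$46.80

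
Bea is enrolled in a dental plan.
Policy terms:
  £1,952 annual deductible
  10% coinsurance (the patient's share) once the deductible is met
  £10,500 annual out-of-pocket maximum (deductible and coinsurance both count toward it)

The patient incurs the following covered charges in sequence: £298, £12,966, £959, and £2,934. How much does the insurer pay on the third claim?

£863.10

Claim 1 (£298): entire amount goes to the deductible. Cost to patient: £298. OOP to date £298. Insurer: £298 − £298 = £0.
Claim 2 (£12,966): £1,654 to deductible, leaving £11,312; 10% of £11,312 = £1,131.20. Patient pays £2,785.20; OOP now £3,083.20. Plan pays £12,966 − £2,785.20 = £10,180.80.
Claim 3 (£959): deductible already satisfied, so patient's share is 10% × £959 = £95.90. Cost to patient: £95.90. OOP to date £3,179.10. Plan pays £959 − £95.90 = £863.10.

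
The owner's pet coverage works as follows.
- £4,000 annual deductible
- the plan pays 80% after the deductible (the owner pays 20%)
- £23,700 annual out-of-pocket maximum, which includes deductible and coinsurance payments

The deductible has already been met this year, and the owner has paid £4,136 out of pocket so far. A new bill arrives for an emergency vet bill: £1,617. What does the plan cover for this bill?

The deductible is already satisfied, so the full bill goes to coinsurance.
Owner's 20% share of £1,617 is £323.40.
Total out-of-pocket so far would be £4,136 + £323.40 = £4,459.40, below the £23,700 cap — no reduction.
The plan picks up £1,617 − £323.40 = £1,293.60.

£1,293.60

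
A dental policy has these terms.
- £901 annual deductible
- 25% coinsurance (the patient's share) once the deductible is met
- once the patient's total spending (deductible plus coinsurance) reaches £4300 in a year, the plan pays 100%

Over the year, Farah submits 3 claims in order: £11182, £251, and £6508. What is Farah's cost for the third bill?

Bill 1, £11182: deductible takes £901, £10281 remains; patient's 25% is £2570.25. Patient owes £3471.25 (running OOP £3471.25).
Bill 2, £251: deductible met; 25% of £251 = £62.75. Patient owes £62.75 (running OOP £3534).
Bill 3, £6508: deductible already satisfied, so patient's share is 25% × £6508 = £1627. That would push OOP to £5161, over the £4300 cap, so patient pays £4300 − £3534 = £766.

£766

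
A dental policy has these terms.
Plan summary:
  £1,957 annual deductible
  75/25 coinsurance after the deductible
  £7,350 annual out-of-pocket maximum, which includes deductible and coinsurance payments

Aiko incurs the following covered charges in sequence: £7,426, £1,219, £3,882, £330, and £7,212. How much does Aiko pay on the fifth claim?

Claim 1 (£7,426): £1,957 to deductible, leaving £5,469; patient's 25% is £1,367.25. Patient pays £3,324.25; OOP now £3,324.25.
Claim 2 (£1,219): 25% coinsurance on £1,219 = £304.75. Cost to patient: £304.75. OOP to date £3,629.
Claim 3 (£3,882): 25% coinsurance on £3,882 = £970.50. Cost to patient: £970.50. OOP to date £4,599.50.
Claim 4 (£330): deductible already satisfied, so patient's share is 25% × £330 = £82.50. Patient owes £82.50 (running OOP £4,682).
Claim 5 (£7,212): deductible already satisfied, so patient's share is 25% × £7,212 = £1,803. Patient pays £1,803; OOP now £6,485.

£1,803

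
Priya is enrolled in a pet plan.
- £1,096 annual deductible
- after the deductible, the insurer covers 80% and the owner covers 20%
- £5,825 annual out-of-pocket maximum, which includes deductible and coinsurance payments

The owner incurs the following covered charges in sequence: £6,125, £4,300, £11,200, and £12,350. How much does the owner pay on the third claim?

Bill 1, £6,125: £1,096 finishes the deductible; £5,029 goes to coinsurance; coinsurance £5,029 × 20% = £1,005.80. Owner owes £2,101.80 (running OOP £2,101.80).
Bill 2, £4,300: deductible already satisfied, so owner's share is 20% × £4,300 = £860. Owner pays £860; OOP now £2,961.80.
Bill 3, £11,200: deductible already satisfied, so owner's share is 20% × £11,200 = £2,240. Owner owes £2,240 (running OOP £5,201.80).

£2,240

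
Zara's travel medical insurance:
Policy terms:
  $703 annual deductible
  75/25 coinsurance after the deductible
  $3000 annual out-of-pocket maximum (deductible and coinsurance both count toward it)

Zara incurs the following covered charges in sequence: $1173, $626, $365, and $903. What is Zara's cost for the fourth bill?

$225.75

Bill 1, $1173: $703 to deductible, leaving $470; coinsurance $470 × 25% = $117.50. Traveler owes $820.50 (running OOP $820.50).
Bill 2, $626: 25% coinsurance on $626 = $156.50. Traveler owes $156.50 (running OOP $977).
Bill 3, $365: 25% coinsurance on $365 = $91.25. Traveler pays $91.25; OOP now $1068.25.
Bill 4, $903: deductible met; 25% of $903 = $225.75. Cost to traveler: $225.75. OOP to date $1294.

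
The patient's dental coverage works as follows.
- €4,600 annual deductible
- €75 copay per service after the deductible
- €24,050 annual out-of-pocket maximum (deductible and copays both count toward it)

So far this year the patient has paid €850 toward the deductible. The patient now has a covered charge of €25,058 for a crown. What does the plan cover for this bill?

€21,233

Remaining deductible: €4,600 − €850 = €3,750.
After the €3,750 deductible portion, €25,058 − €3,750 = €21,308 is subject to the copay.
Copay on this service: €75.
Patient responsibility before any cap: €3,750 + €75 = €3,825.
Total out-of-pocket so far would be €850 + €3,825 = €4,675, below the €24,050 cap — no reduction.
The plan picks up €25,058 − €3,825 = €21,233.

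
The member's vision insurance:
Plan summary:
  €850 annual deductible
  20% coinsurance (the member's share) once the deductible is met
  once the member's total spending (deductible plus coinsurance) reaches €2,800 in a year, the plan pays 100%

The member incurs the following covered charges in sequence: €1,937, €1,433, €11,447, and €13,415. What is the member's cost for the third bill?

Claim 1 (€1,937): €850 finishes the deductible; €1,087 goes to coinsurance; member's 20% is €217.40. Cost to member: €1,067.40. OOP to date €1,067.40.
Claim 2 (€1,433): 20% coinsurance on €1,433 = €286.60. Member owes €286.60 (running OOP €1,354).
Claim 3 (€11,447): deductible met; 20% of €11,447 = €2,289.40. OOP would hit €3,643.40 > €2,800, so the cap limits the member to €2,800 − €1,354 = €1,446.

€1,446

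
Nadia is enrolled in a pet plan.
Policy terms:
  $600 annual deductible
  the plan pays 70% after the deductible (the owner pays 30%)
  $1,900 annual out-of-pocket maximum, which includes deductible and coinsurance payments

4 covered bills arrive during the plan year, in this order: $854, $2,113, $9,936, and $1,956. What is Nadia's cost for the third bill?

$589.90

Claim 1 ($854): deductible takes $600, $254 remains; 30% of $254 = $76.20. Owner pays $676.20; OOP now $676.20.
Claim 2 ($2,113): deductible met; 30% of $2,113 = $633.90. Owner pays $633.90; OOP now $1,310.10.
Claim 3 ($9,936): 30% coinsurance on $9,936 = $2,980.80. Adding that to $1,310.10 gives $4,290.90, past the $1,900 cap; owner pays only $1,900 − $1,310.10 = $589.90.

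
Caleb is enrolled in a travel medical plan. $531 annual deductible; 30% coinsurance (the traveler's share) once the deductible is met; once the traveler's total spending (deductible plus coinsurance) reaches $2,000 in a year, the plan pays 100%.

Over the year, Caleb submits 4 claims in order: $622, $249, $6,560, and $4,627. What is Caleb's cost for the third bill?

Claim 1 — $622: $531 finishes the deductible; $91 goes to coinsurance; coinsurance $91 × 30% = $27.30. Traveler pays $558.30; OOP now $558.30.
Claim 2 — $249: deductible already satisfied, so traveler's share is 30% × $249 = $74.70. Traveler owes $74.70 (running OOP $633).
Claim 3 — $6,560: deductible met; 30% of $6,560 = $1,968. OOP would hit $2,601 > $2,000, so the cap limits the traveler to $2,000 − $633 = $1,367.

$1,367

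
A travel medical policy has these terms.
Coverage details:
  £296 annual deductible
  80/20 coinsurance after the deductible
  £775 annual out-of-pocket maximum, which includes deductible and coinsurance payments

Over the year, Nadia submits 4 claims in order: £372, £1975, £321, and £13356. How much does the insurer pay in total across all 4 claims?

Bill 1, £372: £296 to deductible, leaving £76; 20% of £76 = £15.20. Traveler owes £311.20 (running OOP £311.20). Insurer: £372 − £311.20 = £60.80.
Bill 2, £1975: deductible met; 20% of £1975 = £395. Traveler owes £395 (running OOP £706.20). Plan pays £1975 − £395 = £1580.
Bill 3, £321: 20% coinsurance on £321 = £64.20. Traveler pays £64.20; OOP now £770.40. Plan pays £321 − £64.20 = £256.80.
Bill 4, £13356: 20% coinsurance on £13356 = £2671.20. That would push OOP to £3441.60, over the £775 cap, so traveler pays £775 − £770.40 = £4.60. Plan pays £13356 − £4.60 = £13351.40.
Insurer total = bills − traveler's total = £16024 − £775 = £15249.

£15249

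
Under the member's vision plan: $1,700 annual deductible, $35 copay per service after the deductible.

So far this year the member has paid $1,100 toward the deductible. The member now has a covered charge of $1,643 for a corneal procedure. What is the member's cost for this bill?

$1,100 of the $1,700 deductible is already met, leaving $600.
The remaining $1,043 (= $1,643 − $600) moves to the copay.
Copay on this service: $35.
That puts the member's cost at $600 + $35 = $635.

$635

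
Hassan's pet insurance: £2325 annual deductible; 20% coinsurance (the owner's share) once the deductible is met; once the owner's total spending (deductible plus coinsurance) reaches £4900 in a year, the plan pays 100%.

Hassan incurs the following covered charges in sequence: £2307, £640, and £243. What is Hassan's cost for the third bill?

Claim 1 (£2307): entire amount goes to the deductible. Owner pays £2307; OOP now £2307.
Claim 2 (£640): deductible takes £18, £622 remains; coinsurance £622 × 20% = £124.40. Cost to owner: £142.40. OOP to date £2449.40.
Claim 3 (£243): deductible met; 20% of £243 = £48.60. Owner owes £48.60 (running OOP £2498).

£48.60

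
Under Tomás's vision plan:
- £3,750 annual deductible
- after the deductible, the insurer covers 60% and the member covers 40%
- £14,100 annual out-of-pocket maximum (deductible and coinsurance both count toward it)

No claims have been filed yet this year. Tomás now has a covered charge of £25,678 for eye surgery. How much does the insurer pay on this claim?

Nothing has been paid toward the £3,750 deductible, so the first £3,750 of this charge is applied there.
The remaining £21,928 (= £25,678 − £3,750) moves to coinsurance.
Member's 40% share of £21,928 is £8,771.20.
So the member owes £3,750 + £8,771.20 = £12,521.20 before any cap.
Year-to-date out-of-pocket becomes £0 + £12,521.20 = £12,521.20, still under the £14,100 maximum, so no cap applies.
The insurer covers the remainder: £25,678 − £12,521.20 = £13,156.80.

£13,156.80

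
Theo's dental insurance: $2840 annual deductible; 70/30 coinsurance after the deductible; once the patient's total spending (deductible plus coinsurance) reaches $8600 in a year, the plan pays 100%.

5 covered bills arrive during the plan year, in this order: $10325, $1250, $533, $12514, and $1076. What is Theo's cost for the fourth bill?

Bill 1, $10325: $2840 finishes the deductible; $7485 goes to coinsurance; patient's 30% is $2245.50. Cost to patient: $5085.50. OOP to date $5085.50.
Bill 2, $1250: 30% coinsurance on $1250 = $375. Cost to patient: $375. OOP to date $5460.50.
Bill 3, $533: deductible already satisfied, so patient's share is 30% × $533 = $159.90. Cost to patient: $159.90. OOP to date $5620.40.
Bill 4, $12514: deductible already satisfied, so patient's share is 30% × $12514 = $3754.20. That would push OOP to $9374.60, over the $8600 cap, so patient pays $8600 − $5620.40 = $2979.60.

$2979.60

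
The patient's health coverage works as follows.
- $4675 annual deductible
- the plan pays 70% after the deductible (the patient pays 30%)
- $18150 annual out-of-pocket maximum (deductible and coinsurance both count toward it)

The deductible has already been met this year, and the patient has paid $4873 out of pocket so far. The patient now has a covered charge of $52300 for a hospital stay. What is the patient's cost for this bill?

$13277

With the deductible met, the entire $52300 is subject to coinsurance.
Patient's 30% share of $52300 is $15690.
Adding $15690 to the $4873 already spent would give $20563, which exceeds the $18150 cap; the patient pays just $18150 − $4873 = $13277.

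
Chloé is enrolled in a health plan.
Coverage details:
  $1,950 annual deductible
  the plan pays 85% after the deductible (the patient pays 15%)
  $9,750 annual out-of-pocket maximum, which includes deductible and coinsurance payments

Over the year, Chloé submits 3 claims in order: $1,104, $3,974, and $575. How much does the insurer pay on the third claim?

$488.75

Bill 1, $1,104: fully absorbed by the deductible. Patient owes $1,104 (running OOP $1,104). Insurer: $1,104 − $1,104 = $0.
Bill 2, $3,974: deductible takes $846, $3,128 remains; patient's 15% is $469.20. Patient owes $1,315.20 (running OOP $2,419.20). Insurer: $3,974 − $1,315.20 = $2,658.80.
Bill 3, $575: deductible met; 15% of $575 = $86.25. Patient owes $86.25 (running OOP $2,505.45). Insurer: $575 − $86.25 = $488.75.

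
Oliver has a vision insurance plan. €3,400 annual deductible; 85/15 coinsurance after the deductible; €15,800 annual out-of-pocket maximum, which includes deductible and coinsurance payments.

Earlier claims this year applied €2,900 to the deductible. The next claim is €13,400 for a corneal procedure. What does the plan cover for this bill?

€10,965

€2,900 of the €3,400 deductible is already met, leaving €500.
The remaining €12,900 (= €13,400 − €500) moves to coinsurance.
15% of €12,900 = €1,935 falls to the member.
So the member owes €500 + €1,935 = €2,435 before any cap.
Year-to-date out-of-pocket becomes €2,900 + €2,435 = €5,335, still under the €15,800 maximum, so no cap applies.
The plan picks up €13,400 − €2,435 = €10,965.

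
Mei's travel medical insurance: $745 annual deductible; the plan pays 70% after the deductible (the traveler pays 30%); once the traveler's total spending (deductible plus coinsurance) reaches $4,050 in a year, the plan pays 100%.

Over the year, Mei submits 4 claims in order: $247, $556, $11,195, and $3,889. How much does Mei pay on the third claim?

Claim 1 — $247: all of it applies to the deductible. Traveler pays $247; OOP now $247.
Claim 2 — $556: deductible takes $498, $58 remains; traveler's 30% is $17.40. Cost to traveler: $515.40. OOP to date $762.40.
Claim 3 — $11,195: 30% coinsurance on $11,195 = $3,358.50. That would push OOP to $4,120.90, over the $4,050 cap, so traveler pays $4,050 − $762.40 = $3,287.60.

$3,287.60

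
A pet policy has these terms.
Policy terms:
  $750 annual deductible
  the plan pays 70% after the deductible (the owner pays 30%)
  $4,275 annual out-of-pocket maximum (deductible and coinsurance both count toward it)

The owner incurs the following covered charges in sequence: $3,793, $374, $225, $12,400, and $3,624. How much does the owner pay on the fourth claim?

$2,432.40

Claim 1 — $3,793: $750 finishes the deductible; $3,043 goes to coinsurance; 30% of $3,043 = $912.90. Owner owes $1,662.90 (running OOP $1,662.90).
Claim 2 — $374: deductible already satisfied, so owner's share is 30% × $374 = $112.20. Owner owes $112.20 (running OOP $1,775.10).
Claim 3 — $225: 30% coinsurance on $225 = $67.50. Owner owes $67.50 (running OOP $1,842.60).
Claim 4 — $12,400: 30% coinsurance on $12,400 = $3,720. That would push OOP to $5,562.60, over the $4,275 cap, so owner pays $4,275 − $1,842.60 = $2,432.40.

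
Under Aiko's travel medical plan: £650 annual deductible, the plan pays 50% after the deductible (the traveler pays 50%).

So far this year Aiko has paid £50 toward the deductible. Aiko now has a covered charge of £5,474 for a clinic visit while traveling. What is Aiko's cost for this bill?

Remaining deductible: £650 − £50 = £600.
The remaining £4,874 (= £5,474 − £600) moves to coinsurance.
Traveler's 50% share of £4,874 is £2,437.
So the traveler owes £600 + £2,437 = £3,037.

£3,037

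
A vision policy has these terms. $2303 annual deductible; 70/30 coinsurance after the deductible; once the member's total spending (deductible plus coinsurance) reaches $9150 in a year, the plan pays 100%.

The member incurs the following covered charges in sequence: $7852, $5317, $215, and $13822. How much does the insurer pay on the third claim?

Claim 1 ($7852): $2303 to deductible, leaving $5549; 30% of $5549 = $1664.70. Member owes $3967.70 (running OOP $3967.70). Insurer: $7852 − $3967.70 = $3884.30.
Claim 2 ($5317): deductible already satisfied, so member's share is 30% × $5317 = $1595.10. Member pays $1595.10; OOP now $5562.80. Plan pays $5317 − $1595.10 = $3721.90.
Claim 3 ($215): deductible already satisfied, so member's share is 30% × $215 = $64.50. Cost to member: $64.50. OOP to date $5627.30. Plan pays $215 − $64.50 = $150.50.

$150.50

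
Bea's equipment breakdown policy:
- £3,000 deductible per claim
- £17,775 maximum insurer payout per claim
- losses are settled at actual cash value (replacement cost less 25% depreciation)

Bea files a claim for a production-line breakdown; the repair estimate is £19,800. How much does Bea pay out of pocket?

Depreciate 25%: the covered value is £19,800 × 0.75 = £14,850.
Less the £3,000 deductible: £14,850 − £3,000 = £11,850.
£11,850 is within the £17,775 limit, so the insurer pays £11,850.
Business owner's share is the uncovered remainder: £19,800 − £11,850 = £7,950.

£7,950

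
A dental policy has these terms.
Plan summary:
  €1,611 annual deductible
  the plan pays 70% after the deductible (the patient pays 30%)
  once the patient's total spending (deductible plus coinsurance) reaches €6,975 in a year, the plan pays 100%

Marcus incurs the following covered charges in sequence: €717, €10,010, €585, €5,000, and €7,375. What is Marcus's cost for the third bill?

Claim 1 (€717): all of it applies to the deductible. Patient pays €717; OOP now €717.
Claim 2 (€10,010): €894 to deductible, leaving €9,116; 30% of €9,116 = €2,734.80. Cost to patient: €3,628.80. OOP to date €4,345.80.
Claim 3 (€585): deductible already satisfied, so patient's share is 30% × €585 = €175.50. Cost to patient: €175.50. OOP to date €4,521.30.

€175.50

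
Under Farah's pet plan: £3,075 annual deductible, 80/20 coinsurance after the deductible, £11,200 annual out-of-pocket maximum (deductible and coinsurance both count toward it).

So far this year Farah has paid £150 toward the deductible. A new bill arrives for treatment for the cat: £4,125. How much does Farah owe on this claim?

£3,165

£150 of the £3,075 deductible is already met, leaving £2,925.
That leaves £4,125 − £2,925 = £1,200 for coinsurance.
Coinsurance: £1,200 × 20% = £240.
That puts the owner's cost at £2,925 + £240 = £3,165 before any cap.
Year-to-date out-of-pocket becomes £150 + £3,165 = £3,315, still under the £11,200 maximum, so no cap applies.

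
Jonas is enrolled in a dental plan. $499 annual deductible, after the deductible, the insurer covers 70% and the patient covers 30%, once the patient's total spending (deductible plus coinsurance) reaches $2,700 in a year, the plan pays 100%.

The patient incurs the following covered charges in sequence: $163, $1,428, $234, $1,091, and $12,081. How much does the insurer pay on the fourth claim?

$763.70

Claim 1 — $163: fully absorbed by the deductible. Patient pays $163; OOP now $163. Insurer: $163 − $163 = $0.
Claim 2 — $1,428: $336 to deductible, leaving $1,092; coinsurance $1,092 × 30% = $327.60. Patient owes $663.60 (running OOP $826.60). Plan pays $1,428 − $663.60 = $764.40.
Claim 3 — $234: deductible already satisfied, so patient's share is 30% × $234 = $70.20. Patient owes $70.20 (running OOP $896.80). Plan pays $234 − $70.20 = $163.80.
Claim 4 — $1,091: 30% coinsurance on $1,091 = $327.30. Patient pays $327.30; OOP now $1,224.10. Plan pays $1,091 − $327.30 = $763.70.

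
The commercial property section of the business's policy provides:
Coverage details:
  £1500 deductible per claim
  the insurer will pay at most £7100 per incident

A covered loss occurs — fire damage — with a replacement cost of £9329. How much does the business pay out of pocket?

After the deductible, £9329 − £1500 = £7829 remains.
Since £7829 > £7100, the payout is capped at £7100.
The business bears the rest of the original loss: £9329 − £7100 = £2229.

£2229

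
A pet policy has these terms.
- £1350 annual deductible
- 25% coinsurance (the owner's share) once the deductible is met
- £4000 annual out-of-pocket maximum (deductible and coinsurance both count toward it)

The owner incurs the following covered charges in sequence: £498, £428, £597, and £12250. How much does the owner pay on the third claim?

#1 (£498): all of it applies to the deductible. Cost to owner: £498. OOP to date £498.
#2 (£428): entire amount goes to the deductible. Owner pays £428; OOP now £926.
#3 (£597): £424 to deductible, leaving £173; 25% of £173 = £43.25. Owner pays £467.25; OOP now £1393.25.

£467.25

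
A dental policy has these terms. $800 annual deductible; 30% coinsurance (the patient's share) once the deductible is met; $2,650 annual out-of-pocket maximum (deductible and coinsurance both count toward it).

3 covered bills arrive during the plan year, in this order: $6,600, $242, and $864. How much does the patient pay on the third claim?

Claim 1 — $6,600: $800 to deductible, leaving $5,800; patient's 30% is $1,740. Cost to patient: $2,540. OOP to date $2,540.
Claim 2 — $242: deductible already satisfied, so patient's share is 30% × $242 = $72.60. Patient pays $72.60; OOP now $2,612.60.
Claim 3 — $864: deductible met; 30% of $864 = $259.20. OOP would hit $2,871.80 > $2,650, so the cap limits the patient to $2,650 − $2,612.60 = $37.40.

$37.40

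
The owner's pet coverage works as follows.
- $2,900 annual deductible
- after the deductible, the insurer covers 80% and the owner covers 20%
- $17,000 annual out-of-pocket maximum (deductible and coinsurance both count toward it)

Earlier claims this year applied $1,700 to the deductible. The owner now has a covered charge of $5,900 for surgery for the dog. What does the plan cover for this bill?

Deductible still to meet: $2,900 − $1,700 = $1,200.
After the $1,200 deductible portion, $5,900 − $1,200 = $4,700 is subject to coinsurance.
20% of $4,700 = $940 falls to the owner.
Owner responsibility before any cap: $1,200 + $940 = $2,140.
Year-to-date out-of-pocket becomes $1,700 + $2,140 = $3,840, still under the $17,000 maximum, so no cap applies.
Insurer pays the balance: $5,900 − $2,140 = $3,760.

$3,760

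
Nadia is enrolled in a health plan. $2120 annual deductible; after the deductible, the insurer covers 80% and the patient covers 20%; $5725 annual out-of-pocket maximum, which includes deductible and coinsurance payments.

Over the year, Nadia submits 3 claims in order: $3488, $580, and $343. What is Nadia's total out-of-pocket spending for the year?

Claim 1 — $3488: $2120 to deductible, leaving $1368; 20% of $1368 = $273.60. Patient owes $2393.60 (running OOP $2393.60).
Claim 2 — $580: deductible met; 20% of $580 = $116. Cost to patient: $116. OOP to date $2509.60.
Claim 3 — $343: deductible met; 20% of $343 = $68.60. Cost to patient: $68.60. OOP to date $2578.20.
Total paid by the patient: $2393.60 + $116 + $68.60 = $2578.20.

$2578.20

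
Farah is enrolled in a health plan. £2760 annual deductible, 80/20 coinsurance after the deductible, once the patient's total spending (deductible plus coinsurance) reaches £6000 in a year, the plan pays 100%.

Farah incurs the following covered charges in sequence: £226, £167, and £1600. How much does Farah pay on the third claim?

£1600

Claim 1 — £226: entire amount goes to the deductible. Patient owes £226 (running OOP £226).
Claim 2 — £167: entire amount goes to the deductible. Patient owes £167 (running OOP £393).
Claim 3 — £1600: entire amount goes to the deductible. Patient owes £1600 (running OOP £1993).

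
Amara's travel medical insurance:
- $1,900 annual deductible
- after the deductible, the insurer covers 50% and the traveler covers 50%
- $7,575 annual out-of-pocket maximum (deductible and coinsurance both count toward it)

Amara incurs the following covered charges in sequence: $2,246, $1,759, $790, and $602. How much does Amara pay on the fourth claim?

$301

Claim 1 ($2,246): $1,900 to deductible, leaving $346; coinsurance $346 × 50% = $173. Cost to traveler: $2,073. OOP to date $2,073.
Claim 2 ($1,759): 50% coinsurance on $1,759 = $879.50. Cost to traveler: $879.50. OOP to date $2,952.50.
Claim 3 ($790): deductible met; 50% of $790 = $395. Cost to traveler: $395. OOP to date $3,347.50.
Claim 4 ($602): deductible met; 50% of $602 = $301. Traveler owes $301 (running OOP $3,648.50).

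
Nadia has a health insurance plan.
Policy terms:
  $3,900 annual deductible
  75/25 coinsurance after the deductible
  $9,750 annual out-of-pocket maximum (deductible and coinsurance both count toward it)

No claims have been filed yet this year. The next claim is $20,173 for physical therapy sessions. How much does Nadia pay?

$7,968.25

The full $3,900 deductible is still open; $3,900 of this bill applies to it.
After the $3,900 deductible portion, $20,173 − $3,900 = $16,273 is subject to coinsurance.
25% of $16,273 = $4,068.25 falls to the patient.
That puts the patient's cost at $3,900 + $4,068.25 = $7,968.25 before any cap.
Total out-of-pocket so far would be $0 + $7,968.25 = $7,968.25, below the $9,750 cap — no reduction.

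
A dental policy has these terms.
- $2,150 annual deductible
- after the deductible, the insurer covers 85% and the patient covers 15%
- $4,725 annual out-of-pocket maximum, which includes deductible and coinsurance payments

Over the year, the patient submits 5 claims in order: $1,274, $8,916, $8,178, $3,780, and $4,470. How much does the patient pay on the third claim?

$1,226.70

Bill 1, $1,274: all of it applies to the deductible. Cost to patient: $1,274. OOP to date $1,274.
Bill 2, $8,916: $876 finishes the deductible; $8,040 goes to coinsurance; 15% of $8,040 = $1,206. Cost to patient: $2,082. OOP to date $3,356.
Bill 3, $8,178: deductible met; 15% of $8,178 = $1,226.70. Patient pays $1,226.70; OOP now $4,582.70.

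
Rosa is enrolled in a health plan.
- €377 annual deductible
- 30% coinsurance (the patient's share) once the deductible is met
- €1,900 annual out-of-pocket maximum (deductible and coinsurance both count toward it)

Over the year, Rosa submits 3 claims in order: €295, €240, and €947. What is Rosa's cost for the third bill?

€284.10

Claim 1 (€295): entire amount goes to the deductible. Patient owes €295 (running OOP €295).
Claim 2 (€240): €82 to deductible, leaving €158; coinsurance €158 × 30% = €47.40. Cost to patient: €129.40. OOP to date €424.40.
Claim 3 (€947): deductible already satisfied, so patient's share is 30% × €947 = €284.10. Patient pays €284.10; OOP now €708.50.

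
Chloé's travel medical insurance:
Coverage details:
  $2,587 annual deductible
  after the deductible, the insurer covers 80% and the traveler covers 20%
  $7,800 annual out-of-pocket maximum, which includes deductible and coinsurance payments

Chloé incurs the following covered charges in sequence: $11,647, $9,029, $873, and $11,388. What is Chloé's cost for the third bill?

$174.60

#1 ($11,647): deductible takes $2,587, $9,060 remains; 20% of $9,060 = $1,812. Traveler pays $4,399; OOP now $4,399.
#2 ($9,029): deductible met; 20% of $9,029 = $1,805.80. Traveler owes $1,805.80 (running OOP $6,204.80).
#3 ($873): deductible already satisfied, so traveler's share is 20% × $873 = $174.60. Cost to traveler: $174.60. OOP to date $6,379.40.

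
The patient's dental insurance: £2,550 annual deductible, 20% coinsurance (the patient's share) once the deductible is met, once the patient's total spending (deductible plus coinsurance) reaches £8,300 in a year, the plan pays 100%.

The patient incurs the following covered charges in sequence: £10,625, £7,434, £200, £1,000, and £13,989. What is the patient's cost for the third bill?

#1 (£10,625): £2,550 to deductible, leaving £8,075; patient's 20% is £1,615. Patient owes £4,165 (running OOP £4,165).
#2 (£7,434): deductible met; 20% of £7,434 = £1,486.80. Patient owes £1,486.80 (running OOP £5,651.80).
#3 (£200): deductible met; 20% of £200 = £40. Patient pays £40; OOP now £5,691.80.

£40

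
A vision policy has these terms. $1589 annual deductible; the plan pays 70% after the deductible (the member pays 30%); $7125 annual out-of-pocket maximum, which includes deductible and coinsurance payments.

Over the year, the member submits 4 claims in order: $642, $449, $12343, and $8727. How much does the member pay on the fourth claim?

Claim 1 ($642): fully absorbed by the deductible. Member owes $642 (running OOP $642).
Claim 2 ($449): entire amount goes to the deductible. Member owes $449 (running OOP $1091).
Claim 3 ($12343): deductible takes $498, $11845 remains; member's 30% is $3553.50. Cost to member: $4051.50. OOP to date $5142.50.
Claim 4 ($8727): deductible already satisfied, so member's share is 30% × $8727 = $2618.10. OOP would hit $7760.60 > $7125, so the cap limits the member to $7125 − $5142.50 = $1982.50.

$1982.50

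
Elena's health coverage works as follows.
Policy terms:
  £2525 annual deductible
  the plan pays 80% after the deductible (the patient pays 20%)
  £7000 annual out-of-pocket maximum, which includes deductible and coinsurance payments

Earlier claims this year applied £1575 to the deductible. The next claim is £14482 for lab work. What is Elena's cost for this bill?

£3656.40

Deductible still to meet: £2525 − £1575 = £950.
That leaves £14482 − £950 = £13532 for coinsurance.
Patient's 20% share of £13532 is £2706.40.
Patient responsibility before any cap: £950 + £2706.40 = £3656.40.
Cumulative spending £1575 + £3656.40 = £5231.40 stays under the £7000 maximum.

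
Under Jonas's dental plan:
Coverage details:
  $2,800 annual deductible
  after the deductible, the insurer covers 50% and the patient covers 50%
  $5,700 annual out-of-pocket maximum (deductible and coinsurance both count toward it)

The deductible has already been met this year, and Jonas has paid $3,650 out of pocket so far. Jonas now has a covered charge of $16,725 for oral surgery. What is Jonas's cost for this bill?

With the deductible met, the entire $16,725 is subject to coinsurance.
50% of $16,725 = $8,362.50 falls to the patient.
Year-to-date out-of-pocket would reach $3,650 + $8,362.50 = $12,012.50, above the $5,700 maximum, so the patient pays only $5,700 − $3,650 = $2,050.

$2,050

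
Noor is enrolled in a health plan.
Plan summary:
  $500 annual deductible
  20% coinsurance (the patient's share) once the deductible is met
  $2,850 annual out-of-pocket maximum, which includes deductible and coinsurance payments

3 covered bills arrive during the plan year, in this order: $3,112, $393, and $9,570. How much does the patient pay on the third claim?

Claim 1 ($3,112): $500 to deductible, leaving $2,612; coinsurance $2,612 × 20% = $522.40. Patient pays $1,022.40; OOP now $1,022.40.
Claim 2 ($393): deductible already satisfied, so patient's share is 20% × $393 = $78.60. Patient pays $78.60; OOP now $1,101.
Claim 3 ($9,570): deductible already satisfied, so patient's share is 20% × $9,570 = $1,914. That would push OOP to $3,015, over the $2,850 cap, so patient pays $2,850 − $1,101 = $1,749.

$1,749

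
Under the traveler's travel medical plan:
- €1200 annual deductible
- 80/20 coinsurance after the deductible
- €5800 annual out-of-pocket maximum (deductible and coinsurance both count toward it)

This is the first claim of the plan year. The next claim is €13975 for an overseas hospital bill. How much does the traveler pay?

The full €1200 deductible is still open; €1200 of this bill applies to it.
After the €1200 deductible portion, €13975 − €1200 = €12775 is subject to coinsurance.
20% of €12775 = €2555 falls to the traveler.
So the traveler owes €1200 + €2555 = €3755 before any cap.
Total out-of-pocket so far would be €0 + €3755 = €3755, below the €5800 cap — no reduction.

€3755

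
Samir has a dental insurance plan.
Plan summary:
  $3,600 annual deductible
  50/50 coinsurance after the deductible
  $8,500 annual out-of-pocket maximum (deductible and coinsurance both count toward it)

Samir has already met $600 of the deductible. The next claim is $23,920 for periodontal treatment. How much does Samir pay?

$7,900

Remaining deductible: $3,600 − $600 = $3,000.
That leaves $23,920 − $3,000 = $20,920 for coinsurance.
Patient's 50% share of $20,920 is $10,460.
That puts the patient's cost at $3,000 + $10,460 = $13,460 before any cap.
Adding $13,460 to the $600 already spent would give $14,060, which exceeds the $8,500 cap; the patient pays just $8,500 − $600 = $7,900.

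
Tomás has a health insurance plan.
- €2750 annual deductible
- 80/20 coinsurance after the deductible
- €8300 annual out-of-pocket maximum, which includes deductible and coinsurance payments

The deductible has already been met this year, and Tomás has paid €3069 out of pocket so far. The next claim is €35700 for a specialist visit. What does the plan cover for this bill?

With the deductible met, the entire €35700 is subject to coinsurance.
Coinsurance: €35700 × 20% = €7140.
Year-to-date out-of-pocket would reach €3069 + €7140 = €10209, above the €8300 maximum, so the patient pays only €8300 − €3069 = €5231.
Insurer pays the balance: €35700 − €5231 = €30469.

€30469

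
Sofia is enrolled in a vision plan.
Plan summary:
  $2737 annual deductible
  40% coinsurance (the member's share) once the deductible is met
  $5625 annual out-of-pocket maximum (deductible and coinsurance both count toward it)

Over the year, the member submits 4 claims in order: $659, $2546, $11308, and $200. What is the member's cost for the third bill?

#1 ($659): fully absorbed by the deductible. Member owes $659 (running OOP $659).
#2 ($2546): $2078 finishes the deductible; $468 goes to coinsurance; member's 40% is $187.20. Member pays $2265.20; OOP now $2924.20.
#3 ($11308): deductible already satisfied, so member's share is 40% × $11308 = $4523.20. Adding that to $2924.20 gives $7447.40, past the $5625 cap; member pays only $5625 − $2924.20 = $2700.80.

$2700.80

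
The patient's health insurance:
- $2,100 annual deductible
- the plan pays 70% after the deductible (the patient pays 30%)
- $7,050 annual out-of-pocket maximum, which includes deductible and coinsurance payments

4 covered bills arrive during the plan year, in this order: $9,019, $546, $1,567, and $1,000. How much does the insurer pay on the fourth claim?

$700

#1 ($9,019): $2,100 to deductible, leaving $6,919; patient's 30% is $2,075.70. Patient owes $4,175.70 (running OOP $4,175.70). Plan pays $9,019 − $4,175.70 = $4,843.30.
#2 ($546): 30% coinsurance on $546 = $163.80. Patient pays $163.80; OOP now $4,339.50. Plan pays $546 − $163.80 = $382.20.
#3 ($1,567): 30% coinsurance on $1,567 = $470.10. Patient pays $470.10; OOP now $4,809.60. Plan pays $1,567 − $470.10 = $1,096.90.
#4 ($1,000): 30% coinsurance on $1,000 = $300. Patient pays $300; OOP now $5,109.60. Plan pays $1,000 − $300 = $700.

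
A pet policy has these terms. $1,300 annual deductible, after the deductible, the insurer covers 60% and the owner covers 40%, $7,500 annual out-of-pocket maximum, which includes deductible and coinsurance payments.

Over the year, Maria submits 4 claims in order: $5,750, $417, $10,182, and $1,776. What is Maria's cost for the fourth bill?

$180.40

#1 ($5,750): $1,300 finishes the deductible; $4,450 goes to coinsurance; coinsurance $4,450 × 40% = $1,780. Owner owes $3,080 (running OOP $3,080).
#2 ($417): 40% coinsurance on $417 = $166.80. Owner owes $166.80 (running OOP $3,246.80).
#3 ($10,182): 40% coinsurance on $10,182 = $4,072.80. Owner pays $4,072.80; OOP now $7,319.60.
#4 ($1,776): deductible met; 40% of $1,776 = $710.40. Adding that to $7,319.60 gives $8,030, past the $7,500 cap; owner pays only $7,500 − $7,319.60 = $180.40.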